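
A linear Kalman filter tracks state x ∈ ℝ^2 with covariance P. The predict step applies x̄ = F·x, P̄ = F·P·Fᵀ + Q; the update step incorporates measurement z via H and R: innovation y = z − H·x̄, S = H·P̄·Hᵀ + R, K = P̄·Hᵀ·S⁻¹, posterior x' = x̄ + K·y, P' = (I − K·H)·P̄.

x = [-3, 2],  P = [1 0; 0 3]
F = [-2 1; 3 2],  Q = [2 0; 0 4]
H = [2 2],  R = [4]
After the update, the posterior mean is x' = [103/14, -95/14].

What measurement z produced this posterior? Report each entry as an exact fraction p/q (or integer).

z = [1]

x̄ = F·x = [8, -5]
P̄ = F·P·Fᵀ + Q = [9 0; 0 25]
S = H·P̄·Hᵀ + R = [140]
K = P̄·Hᵀ·S⁻¹ = [9/70; 5/14]
x' − x̄ = [-9/14, -25/14] = K·y
y = (KᵀK)⁻¹·Kᵀ·(x' − x̄) = [-5]
z = y + H·x̄ = [-5] + [6] = [1]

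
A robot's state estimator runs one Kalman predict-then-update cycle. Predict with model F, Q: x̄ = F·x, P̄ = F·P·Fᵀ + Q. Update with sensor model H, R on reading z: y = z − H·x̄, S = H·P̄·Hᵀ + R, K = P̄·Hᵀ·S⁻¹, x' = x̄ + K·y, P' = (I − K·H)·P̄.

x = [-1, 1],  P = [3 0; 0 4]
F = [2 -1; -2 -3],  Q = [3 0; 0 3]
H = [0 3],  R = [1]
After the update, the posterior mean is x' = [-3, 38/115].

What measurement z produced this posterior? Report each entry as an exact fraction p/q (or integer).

x̄ = F·x = [-3, -1]
P̄ = F·P·Fᵀ + Q = [19 0; 0 51]
S = H·P̄·Hᵀ + R = [460]
K = P̄·Hᵀ·S⁻¹ = [0; 153/460]
x' − x̄ = [0, 153/115] = K·y
y = (KᵀK)⁻¹·Kᵀ·(x' − x̄) = [4]
z = y + H·x̄ = [4] + [-3] = [1]

z = [1]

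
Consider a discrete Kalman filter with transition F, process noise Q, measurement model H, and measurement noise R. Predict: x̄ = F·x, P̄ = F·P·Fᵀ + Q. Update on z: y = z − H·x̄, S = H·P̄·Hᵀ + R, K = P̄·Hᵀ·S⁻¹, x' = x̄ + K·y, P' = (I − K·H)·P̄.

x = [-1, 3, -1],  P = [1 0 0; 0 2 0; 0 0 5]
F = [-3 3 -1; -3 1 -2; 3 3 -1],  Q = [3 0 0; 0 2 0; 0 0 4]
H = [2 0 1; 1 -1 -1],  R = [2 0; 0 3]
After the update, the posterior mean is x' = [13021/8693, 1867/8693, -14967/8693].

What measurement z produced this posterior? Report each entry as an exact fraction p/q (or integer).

z = [1, 3]

x̄ = F·x = [13, 8, 7]
P̄ = F·P·Fᵀ + Q = [35 25 14; 25 33 7; 14 7 36]
S = H·P̄·Hᵀ + R = [234 -37; -37 43]
K = P̄·Hᵀ·S⁻¹ = [3464/8693 2172/8693; 1896/8693 -1401/8693; 1679/8693 -4418/8693]
x' − x̄ = [-99988/8693, -67677/8693, -75818/8693] = K·y
y = (KᵀK)⁻¹·Kᵀ·(x' − x̄) = [-32, 5]
z = y + H·x̄ = [-32, 5] + [33, -2] = [1, 3]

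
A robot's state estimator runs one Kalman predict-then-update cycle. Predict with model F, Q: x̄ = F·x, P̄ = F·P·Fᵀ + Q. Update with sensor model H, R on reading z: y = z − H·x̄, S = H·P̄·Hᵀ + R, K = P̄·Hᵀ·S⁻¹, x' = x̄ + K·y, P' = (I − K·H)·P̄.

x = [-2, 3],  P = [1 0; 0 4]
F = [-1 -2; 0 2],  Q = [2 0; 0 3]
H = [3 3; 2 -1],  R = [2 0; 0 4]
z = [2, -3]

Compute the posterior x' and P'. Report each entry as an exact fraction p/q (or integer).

x̄ = F·x = [-4, 6]
P̄ = F·P·Fᵀ + Q = [19 -16; -16 19]
y = z − H·x̄ = [-4, 11]
S = H·P̄·Hᵀ + R = [56 9; 9 163]
K = P̄·Hᵀ·S⁻¹ = [9/83 27/83; 1926/9047 -2937/9047]
x' = x̄ + K·y = [-71/83, 14271/9047]
P' = (I − K·H)·P̄ = [38/83 -32/83; -32/83 4772/9047]

x' = [-71/83, 14271/9047]
P' = [38/83 -32/83; -32/83 4772/9047]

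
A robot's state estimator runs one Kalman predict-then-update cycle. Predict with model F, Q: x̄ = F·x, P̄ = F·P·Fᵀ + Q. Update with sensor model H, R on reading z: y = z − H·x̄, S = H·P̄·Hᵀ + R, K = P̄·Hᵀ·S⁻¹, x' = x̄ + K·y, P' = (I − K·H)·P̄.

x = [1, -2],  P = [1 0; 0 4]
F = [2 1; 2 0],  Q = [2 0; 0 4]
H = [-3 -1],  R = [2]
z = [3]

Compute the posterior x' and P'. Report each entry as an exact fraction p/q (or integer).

x' = [-85/62, 37/31]
P' = [21/31 -46/31; -46/31 148/31]

x̄ = F·x = [0, 2]
P̄ = F·P·Fᵀ + Q = [10 4; 4 8]
y = z − H·x̄ = [5]
S = H·P̄·Hᵀ + R = [124]
K = P̄·Hᵀ·S⁻¹ = [-17/62; -5/31]
x' = x̄ + K·y = [-85/62, 37/31]
P' = (I − K·H)·P̄ = [21/31 -46/31; -46/31 148/31]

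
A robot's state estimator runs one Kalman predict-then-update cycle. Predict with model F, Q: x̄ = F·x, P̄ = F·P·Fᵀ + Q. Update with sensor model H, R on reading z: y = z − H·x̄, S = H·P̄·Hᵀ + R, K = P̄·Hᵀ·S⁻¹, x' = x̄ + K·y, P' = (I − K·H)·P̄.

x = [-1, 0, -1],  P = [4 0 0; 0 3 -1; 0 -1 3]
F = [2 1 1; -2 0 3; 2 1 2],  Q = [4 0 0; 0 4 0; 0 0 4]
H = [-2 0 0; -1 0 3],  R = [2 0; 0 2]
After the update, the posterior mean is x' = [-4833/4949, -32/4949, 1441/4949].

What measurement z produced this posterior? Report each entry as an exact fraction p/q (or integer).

z = [2, 2]

x̄ = F·x = [-3, -1, -4]
P̄ = F·P·Fᵀ + Q = [24 -10 22; -10 47 -1; 22 -1 31]
S = H·P̄·Hᵀ + R = [98 -84; -84 173]
K = P̄·Hᵀ·S⁻¹ = [-2388/4949 6/707; 2024/4949 169/707; -824/4949 233/707]
x' − x̄ = [10014/4949, 4917/4949, 21237/4949] = K·y
y = (KᵀK)⁻¹·Kᵀ·(x' − x̄) = [-4, 11]
z = y + H·x̄ = [-4, 11] + [6, -9] = [2, 2]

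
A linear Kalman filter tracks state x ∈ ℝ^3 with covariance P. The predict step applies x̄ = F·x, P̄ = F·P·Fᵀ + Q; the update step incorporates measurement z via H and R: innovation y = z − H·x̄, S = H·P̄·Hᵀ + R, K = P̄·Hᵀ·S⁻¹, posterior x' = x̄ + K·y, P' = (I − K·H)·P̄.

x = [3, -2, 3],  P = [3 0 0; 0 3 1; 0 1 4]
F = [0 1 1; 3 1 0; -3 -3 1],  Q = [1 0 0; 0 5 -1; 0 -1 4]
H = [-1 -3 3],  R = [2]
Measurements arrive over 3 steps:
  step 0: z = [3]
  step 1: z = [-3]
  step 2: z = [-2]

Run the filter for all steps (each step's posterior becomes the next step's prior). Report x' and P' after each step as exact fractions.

step 0: x' = [94/309, 1078/309, 1415/309], P' = [13601/1545 -3151/1545 1354/1545; -3151/1545 6986/1545 5791/1545; 1354/1545 5791/1545 6431/1545]
step 1: x' = [1131548/162391, -8127649/3897384, -3012479/3897384], P' = [2458552/162391 -1178213/162391 -361775/162391; -1178213/162391 21560807/3897384 11699257/3897384; -361775/162391 11699257/3897384 9209975/3897384]
step 2: x' = [-673787199/3326315741, -3391744633/9978947223, -10972429640/9978947223], P' = [43285747247/3326315741 -20995672699/3326315741 -6506909158/3326315741; -20995672699/3326315741 51107678513/9978947223 28809586816/9978947223; -6506909158/3326315741 28809586816/9978947223 23276251442/9978947223]

step 0: x̄ = F·x = [1, 7, 0]
step 0: P̄ = F·P·Fᵀ + Q = [10 4 -7; 4 35 -36; -7 -36 56]
step 0: y = z − H·x̄ = [25]
step 0: S = H·P̄·Hᵀ + R = [1545]
step 0: K = P̄·Hᵀ·S⁻¹ = [-43/1545; -217/1545; 283/1545]
step 0: x' = x̄ + K·y = [94/309, 1078/309, 1415/309]
step 0: P' = (I − K·H)·P̄ = [13601/1545 -3151/1545 1354/1545; -3151/1545 6986/1545 5791/1545; 1354/1545 5791/1545 6431/1545]
step 1: x̄ = F·x = [831/103, 1360/309, -2101/309]
step 1: P̄ = F·P·Fᵀ + Q = [8848/515 2462/515 -6906/515; 2462/515 118214/1545 -97247/1545; -6906/515 -97247/1545 98306/1545]
step 1: y = z − H·x̄ = [3983/103]
step 1: S = H·P̄·Hᵀ + R = [1299128/515]
step 1: K = P̄·Hᵀ·S⁻¹ = [-4619/162391; -217923/1299128; 202459/1299128]
step 1: x' = x̄ + K·y = [1131548/162391, -8127649/3897384, -3012479/3897384]
step 1: P' = (I − K·H)·P̄ = [2458552/162391 -1178213/162391 -361775/162391; -1178213/162391 21560807/3897384 11699257/3897384; -361775/162391 11699257/3897384 9209975/3897384]
step 2: x̄ = F·x = [-464172/162391, 73343807/3897384, -15025247/974346]
step 2: P̄ = F·P·Fᵀ + Q = [2419445/162391 -3234128/162391 1333674/162391; -3234128/162391 402432287/3897384 -68662559/974346; 1333674/162391 -68662559/974346 27850756/487173]
step 2: y = z − H·x̄ = [127133163/1299128]
step 2: S = H·P̄·Hᵀ + R = [3326315741/1299128]
step 2: K = P̄·Hᵀ·S⁻¹ = [90271688/3326315741; -651209499/3326315741; 486786892/3326315741]
step 2: x' = x̄ + K·y = [-673787199/3326315741, -3391744633/9978947223, -10972429640/9978947223]
step 2: P' = (I − K·H)·P̄ = [43285747247/3326315741 -20995672699/3326315741 -6506909158/3326315741; -20995672699/3326315741 51107678513/9978947223 28809586816/9978947223; -6506909158/3326315741 28809586816/9978947223 23276251442/9978947223]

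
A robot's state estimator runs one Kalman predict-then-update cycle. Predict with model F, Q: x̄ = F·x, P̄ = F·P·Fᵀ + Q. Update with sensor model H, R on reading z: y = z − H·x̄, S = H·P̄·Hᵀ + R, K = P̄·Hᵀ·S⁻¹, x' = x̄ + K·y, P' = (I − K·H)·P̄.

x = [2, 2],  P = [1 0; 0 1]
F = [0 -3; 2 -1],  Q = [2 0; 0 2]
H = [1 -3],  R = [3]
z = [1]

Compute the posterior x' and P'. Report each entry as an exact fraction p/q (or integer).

x' = [-328/59, -116/59]
P' = [645/59 213/59; 213/59 89/59]

x̄ = F·x = [-6, 2]
P̄ = F·P·Fᵀ + Q = [11 3; 3 7]
y = z − H·x̄ = [13]
S = H·P̄·Hᵀ + R = [59]
K = P̄·Hᵀ·S⁻¹ = [2/59; -18/59]
x' = x̄ + K·y = [-328/59, -116/59]
P' = (I − K·H)·P̄ = [645/59 213/59; 213/59 89/59]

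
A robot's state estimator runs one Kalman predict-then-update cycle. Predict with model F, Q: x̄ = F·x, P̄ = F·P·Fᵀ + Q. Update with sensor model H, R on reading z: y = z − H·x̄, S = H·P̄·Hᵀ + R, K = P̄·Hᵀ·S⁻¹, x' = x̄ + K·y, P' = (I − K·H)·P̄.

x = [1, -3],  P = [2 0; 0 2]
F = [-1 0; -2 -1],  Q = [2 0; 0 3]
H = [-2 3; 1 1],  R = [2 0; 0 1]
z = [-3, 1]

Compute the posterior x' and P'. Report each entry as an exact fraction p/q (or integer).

x̄ = F·x = [-1, 1]
P̄ = F·P·Fᵀ + Q = [4 4; 4 13]
y = z − H·x̄ = [-8, 1]
S = H·P̄·Hᵀ + R = [87 35; 35 26]
K = P̄·Hᵀ·S⁻¹ = [-176/1037 556/1037; 211/1037 394/1037]
x' = x̄ + K·y = [927/1037, -257/1037]
P' = (I − K·H)·P̄ = [404/1037 152/1037; 152/1037 242/1037]

x' = [927/1037, -257/1037]
P' = [404/1037 152/1037; 152/1037 242/1037]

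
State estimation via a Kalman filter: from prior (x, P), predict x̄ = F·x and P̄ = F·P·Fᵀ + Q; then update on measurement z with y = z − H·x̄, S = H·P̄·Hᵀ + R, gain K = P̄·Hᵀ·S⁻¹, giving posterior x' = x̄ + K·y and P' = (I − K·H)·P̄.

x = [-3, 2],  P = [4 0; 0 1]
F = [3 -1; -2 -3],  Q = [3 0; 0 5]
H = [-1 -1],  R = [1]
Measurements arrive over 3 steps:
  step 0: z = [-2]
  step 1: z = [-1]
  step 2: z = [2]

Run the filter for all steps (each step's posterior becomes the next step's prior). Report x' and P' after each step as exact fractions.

step 0: x̄ = F·x = [-11, 0]
step 0: P̄ = F·P·Fᵀ + Q = [40 -21; -21 30]
step 0: y = z − H·x̄ = [-13]
step 0: S = H·P̄·Hᵀ + R = [29]
step 0: K = P̄·Hᵀ·S⁻¹ = [-19/29; -9/29]
step 0: x' = x̄ + K·y = [-72/29, 117/29]
step 0: P' = (I − K·H)·P̄ = [799/29 -780/29; -780/29 789/29]
step 1: x̄ = F·x = [-333/29, -207/29]
step 1: P̄ = F·P·Fᵀ + Q = [12747/29 3033/29; 3033/29 1082/29]
step 1: y = z − H·x̄ = [-569/29]
step 1: S = H·P̄·Hᵀ + R = [19924/29]
step 1: K = P̄·Hᵀ·S⁻¹ = [-3945/4981; -4115/19924]
step 1: x' = x̄ + K·y = [20208/4981, -61477/19924]
step 1: P' = (I − K·H)·P̄ = [42783/4981 -38838/4981; -38838/4981 159467/19924]
step 2: x̄ = F·x = [303973/19924, 22767/19924]
step 2: P̄ = F·P·Fᵀ + Q = [2691539/19924 539073/19924; 539073/19924 355127/19924]
step 2: y = z − H·x̄ = [5391/293]
step 2: S = H·P̄·Hᵀ + R = [60952/293]
step 2: K = P̄·Hᵀ·S⁻¹ = [-47509/60952; -6575/30476]
step 2: x' = x̄ + K·y = [948407/1036184, -366141/129523]
step 2: P' = (I − K·H)·P̄ = [9020085/1036184 -1026554/129523; -1026554/129523 4217991/518092]

step 0: x' = [-72/29, 117/29], P' = [799/29 -780/29; -780/29 789/29]
step 1: x' = [20208/4981, -61477/19924], P' = [42783/4981 -38838/4981; -38838/4981 159467/19924]
step 2: x' = [948407/1036184, -366141/129523], P' = [9020085/1036184 -1026554/129523; -1026554/129523 4217991/518092]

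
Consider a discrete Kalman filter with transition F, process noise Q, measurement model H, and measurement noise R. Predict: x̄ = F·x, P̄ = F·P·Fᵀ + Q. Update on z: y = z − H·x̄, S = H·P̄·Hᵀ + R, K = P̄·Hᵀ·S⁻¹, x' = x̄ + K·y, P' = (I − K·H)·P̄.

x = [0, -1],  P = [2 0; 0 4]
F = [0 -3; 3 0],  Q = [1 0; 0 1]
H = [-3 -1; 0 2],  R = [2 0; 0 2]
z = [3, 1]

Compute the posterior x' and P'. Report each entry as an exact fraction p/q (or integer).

x̄ = F·x = [3, 0]
P̄ = F·P·Fᵀ + Q = [37 0; 0 19]
y = z − H·x̄ = [12, 1]
S = H·P̄·Hᵀ + R = [354 -38; -38 78]
K = P̄·Hᵀ·S⁻¹ = [-4329/13084 -2109/13084; -19/13084 6365/13084]
x' = x̄ + K·y = [-14805/13084, 6137/13084]
P' = (I − K·H)·P̄ = [3589/13084 -2109/13084; -2109/13084 6365/13084]

x' = [-14805/13084, 6137/13084]
P' = [3589/13084 -2109/13084; -2109/13084 6365/13084]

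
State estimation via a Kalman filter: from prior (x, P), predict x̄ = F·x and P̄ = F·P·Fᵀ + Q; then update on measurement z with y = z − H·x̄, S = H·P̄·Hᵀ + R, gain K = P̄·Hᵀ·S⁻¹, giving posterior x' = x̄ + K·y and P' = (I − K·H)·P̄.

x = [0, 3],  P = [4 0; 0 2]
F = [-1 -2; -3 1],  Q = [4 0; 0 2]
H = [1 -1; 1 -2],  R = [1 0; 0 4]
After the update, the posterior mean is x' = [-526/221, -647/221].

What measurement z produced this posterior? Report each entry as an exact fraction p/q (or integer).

z = [1, 3]

x̄ = F·x = [-6, 3]
P̄ = F·P·Fᵀ + Q = [16 8; 8 40]
S = H·P̄·Hᵀ + R = [41 72; 72 148]
K = P̄·Hᵀ·S⁻¹ = [296/221 -144/221; 112/221 -162/221]
x' − x̄ = [800/221, -1310/221] = K·y
y = (KᵀK)⁻¹·Kᵀ·(x' − x̄) = [10, 15]
z = y + H·x̄ = [10, 15] + [-9, -12] = [1, 3]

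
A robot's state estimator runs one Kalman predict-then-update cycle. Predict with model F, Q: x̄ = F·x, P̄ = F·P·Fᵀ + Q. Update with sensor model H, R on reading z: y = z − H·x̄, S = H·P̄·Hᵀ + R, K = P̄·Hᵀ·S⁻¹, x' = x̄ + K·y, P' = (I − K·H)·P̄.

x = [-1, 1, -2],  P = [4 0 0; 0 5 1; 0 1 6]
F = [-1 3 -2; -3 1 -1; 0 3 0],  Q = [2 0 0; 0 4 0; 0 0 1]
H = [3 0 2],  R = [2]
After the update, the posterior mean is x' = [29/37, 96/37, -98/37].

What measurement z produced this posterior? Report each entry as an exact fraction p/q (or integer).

x̄ = F·x = [8, 6, 3]
P̄ = F·P·Fᵀ + Q = [63 34 39; 34 49 12; 39 12 46]
S = H·P̄·Hᵀ + R = [1221]
K = P̄·Hᵀ·S⁻¹ = [89/407; 42/407; 19/111]
x' − x̄ = [-267/37, -126/37, -209/37] = K·y
y = (KᵀK)⁻¹·Kᵀ·(x' − x̄) = [-33]
z = y + H·x̄ = [-33] + [30] = [-3]

z = [-3]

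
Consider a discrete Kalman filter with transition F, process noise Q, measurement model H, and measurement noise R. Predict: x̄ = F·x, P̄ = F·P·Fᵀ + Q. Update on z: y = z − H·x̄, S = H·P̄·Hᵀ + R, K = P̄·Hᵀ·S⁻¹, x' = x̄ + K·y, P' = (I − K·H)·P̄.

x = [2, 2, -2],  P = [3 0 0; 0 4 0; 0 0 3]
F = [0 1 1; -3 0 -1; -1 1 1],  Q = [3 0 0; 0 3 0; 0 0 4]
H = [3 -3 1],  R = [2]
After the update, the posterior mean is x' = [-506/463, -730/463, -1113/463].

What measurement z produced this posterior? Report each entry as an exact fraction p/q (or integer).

z = [-1]

x̄ = F·x = [0, -4, -2]
P̄ = F·P·Fᵀ + Q = [10 -3 7; -3 33 6; 7 6 14]
S = H·P̄·Hᵀ + R = [463]
K = P̄·Hᵀ·S⁻¹ = [46/463; -102/463; 17/463]
x' − x̄ = [-506/463, 1122/463, -187/463] = K·y
y = (KᵀK)⁻¹·Kᵀ·(x' − x̄) = [-11]
z = y + H·x̄ = [-11] + [10] = [-1]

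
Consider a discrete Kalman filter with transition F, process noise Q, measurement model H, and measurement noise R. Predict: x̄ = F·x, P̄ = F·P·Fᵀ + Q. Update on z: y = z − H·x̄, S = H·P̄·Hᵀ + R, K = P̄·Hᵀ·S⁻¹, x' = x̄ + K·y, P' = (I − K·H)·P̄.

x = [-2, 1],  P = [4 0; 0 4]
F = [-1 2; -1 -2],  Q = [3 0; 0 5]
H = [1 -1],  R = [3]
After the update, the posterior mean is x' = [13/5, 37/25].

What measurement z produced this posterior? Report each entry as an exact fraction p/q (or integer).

x̄ = F·x = [4, 0]
P̄ = F·P·Fᵀ + Q = [23 -12; -12 25]
S = H·P̄·Hᵀ + R = [75]
K = P̄·Hᵀ·S⁻¹ = [7/15; -37/75]
x' − x̄ = [-7/5, 37/25] = K·y
y = (KᵀK)⁻¹·Kᵀ·(x' − x̄) = [-3]
z = y + H·x̄ = [-3] + [4] = [1]

z = [1]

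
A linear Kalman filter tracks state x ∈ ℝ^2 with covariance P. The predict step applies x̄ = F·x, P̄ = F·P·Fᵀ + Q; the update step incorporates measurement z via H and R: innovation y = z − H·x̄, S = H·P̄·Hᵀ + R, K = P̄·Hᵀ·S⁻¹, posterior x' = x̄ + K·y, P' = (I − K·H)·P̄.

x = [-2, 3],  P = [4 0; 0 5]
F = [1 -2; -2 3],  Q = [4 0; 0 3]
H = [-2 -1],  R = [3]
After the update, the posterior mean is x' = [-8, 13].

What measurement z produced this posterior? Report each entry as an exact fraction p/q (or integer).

z = [3]

x̄ = F·x = [-8, 13]
P̄ = F·P·Fᵀ + Q = [28 -38; -38 64]
S = H·P̄·Hᵀ + R = [27]
K = P̄·Hᵀ·S⁻¹ = [-2/3; 4/9]
x' − x̄ = [0, 0] = K·y
y = (KᵀK)⁻¹·Kᵀ·(x' − x̄) = [0]
z = y + H·x̄ = [0] + [3] = [3]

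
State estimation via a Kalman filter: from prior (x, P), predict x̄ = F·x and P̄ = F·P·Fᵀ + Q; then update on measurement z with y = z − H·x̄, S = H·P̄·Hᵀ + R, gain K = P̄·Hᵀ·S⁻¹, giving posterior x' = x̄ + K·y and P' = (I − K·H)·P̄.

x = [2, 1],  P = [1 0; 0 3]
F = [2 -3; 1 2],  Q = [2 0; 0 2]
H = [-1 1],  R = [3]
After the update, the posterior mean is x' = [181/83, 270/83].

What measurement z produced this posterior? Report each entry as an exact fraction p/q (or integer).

z = [1]

x̄ = F·x = [1, 4]
P̄ = F·P·Fᵀ + Q = [33 -16; -16 15]
S = H·P̄·Hᵀ + R = [83]
K = P̄·Hᵀ·S⁻¹ = [-49/83; 31/83]
x' − x̄ = [98/83, -62/83] = K·y
y = (KᵀK)⁻¹·Kᵀ·(x' − x̄) = [-2]
z = y + H·x̄ = [-2] + [3] = [1]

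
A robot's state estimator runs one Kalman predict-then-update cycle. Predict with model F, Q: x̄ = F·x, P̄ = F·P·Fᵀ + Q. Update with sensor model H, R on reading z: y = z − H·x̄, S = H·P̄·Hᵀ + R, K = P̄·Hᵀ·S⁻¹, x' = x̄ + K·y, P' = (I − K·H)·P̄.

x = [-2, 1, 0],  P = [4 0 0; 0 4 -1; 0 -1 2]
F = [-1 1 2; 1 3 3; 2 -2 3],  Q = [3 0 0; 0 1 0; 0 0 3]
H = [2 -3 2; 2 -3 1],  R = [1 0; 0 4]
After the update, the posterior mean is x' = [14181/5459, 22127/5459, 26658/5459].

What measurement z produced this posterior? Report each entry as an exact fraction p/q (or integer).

z = [3, -3]

x̄ = F·x = [3, 1, -6]
P̄ = F·P·Fᵀ + Q = [15 11 -3; 11 41 -1; -3 -1 65]
S = H·P̄·Hᵀ + R = [546 418; 418 360]
K = P̄·Hᵀ·S⁻¹ = [-183/5459 243/10918; 1389/5459 -6319/10918; 4951/5459 -9617/10918]
x' − x̄ = [-2196/5459, 16668/5459, 59412/5459] = K·y
y = (KᵀK)⁻¹·Kᵀ·(x' − x̄) = [12, 0]
z = y + H·x̄ = [12, 0] + [-9, -3] = [3, -3]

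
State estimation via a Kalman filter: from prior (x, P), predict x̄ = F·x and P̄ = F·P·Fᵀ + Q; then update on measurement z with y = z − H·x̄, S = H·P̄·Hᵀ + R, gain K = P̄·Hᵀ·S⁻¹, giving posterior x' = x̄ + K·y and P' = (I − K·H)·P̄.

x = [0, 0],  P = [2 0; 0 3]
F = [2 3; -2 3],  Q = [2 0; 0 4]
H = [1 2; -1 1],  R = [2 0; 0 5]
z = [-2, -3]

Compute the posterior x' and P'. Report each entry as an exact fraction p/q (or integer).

x' = [242/219, -17320/11169]
P' = [158/73 -166/219; -166/219 7964/11169]

x̄ = F·x = [0, 0]
P̄ = F·P·Fᵀ + Q = [37 19; 19 39]
y = z − H·x̄ = [-2, -3]
S = H·P̄·Hᵀ + R = [271 22; 22 43]
K = P̄·Hᵀ·S⁻¹ = [71/219 -128/219; 3731/11169 3286/11169]
x' = x̄ + K·y = [242/219, -17320/11169]
P' = (I − K·H)·P̄ = [158/73 -166/219; -166/219 7964/11169]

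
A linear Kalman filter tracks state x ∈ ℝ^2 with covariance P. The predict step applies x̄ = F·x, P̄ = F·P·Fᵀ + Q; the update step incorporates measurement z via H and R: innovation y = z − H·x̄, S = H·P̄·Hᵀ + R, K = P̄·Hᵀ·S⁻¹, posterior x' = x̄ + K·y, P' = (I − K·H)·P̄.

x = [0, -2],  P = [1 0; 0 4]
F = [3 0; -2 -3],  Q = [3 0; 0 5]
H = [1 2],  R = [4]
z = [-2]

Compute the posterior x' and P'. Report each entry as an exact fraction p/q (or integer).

x' = [0, -36/43]
P' = [12 -6; -6 171/43]

x̄ = F·x = [0, 6]
P̄ = F·P·Fᵀ + Q = [12 -6; -6 45]
y = z − H·x̄ = [-14]
S = H·P̄·Hᵀ + R = [172]
K = P̄·Hᵀ·S⁻¹ = [0; 21/43]
x' = x̄ + K·y = [0, -36/43]
P' = (I − K·H)·P̄ = [12 -6; -6 171/43]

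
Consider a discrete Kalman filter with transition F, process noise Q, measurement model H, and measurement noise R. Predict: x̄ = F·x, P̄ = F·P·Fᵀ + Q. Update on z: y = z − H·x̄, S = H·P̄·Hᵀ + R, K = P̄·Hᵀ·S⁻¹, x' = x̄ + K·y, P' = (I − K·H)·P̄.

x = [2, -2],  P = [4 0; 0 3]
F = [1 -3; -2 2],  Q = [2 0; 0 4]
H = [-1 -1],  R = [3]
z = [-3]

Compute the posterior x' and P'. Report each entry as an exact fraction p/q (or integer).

x̄ = F·x = [8, -8]
P̄ = F·P·Fᵀ + Q = [33 -26; -26 32]
y = z − H·x̄ = [-3]
S = H·P̄·Hᵀ + R = [16]
K = P̄·Hᵀ·S⁻¹ = [-7/16; -3/8]
x' = x̄ + K·y = [149/16, -55/8]
P' = (I − K·H)·P̄ = [479/16 -229/8; -229/8 119/4]

x' = [149/16, -55/8]
P' = [479/16 -229/8; -229/8 119/4]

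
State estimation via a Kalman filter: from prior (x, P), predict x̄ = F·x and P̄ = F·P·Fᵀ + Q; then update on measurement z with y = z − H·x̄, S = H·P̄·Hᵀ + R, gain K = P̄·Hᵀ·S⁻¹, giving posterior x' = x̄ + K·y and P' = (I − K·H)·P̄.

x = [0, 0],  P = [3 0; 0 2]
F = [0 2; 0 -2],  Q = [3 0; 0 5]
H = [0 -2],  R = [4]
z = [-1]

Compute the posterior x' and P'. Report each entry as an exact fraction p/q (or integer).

x̄ = F·x = [0, 0]
P̄ = F·P·Fᵀ + Q = [11 -8; -8 13]
y = z − H·x̄ = [-1]
S = H·P̄·Hᵀ + R = [56]
K = P̄·Hᵀ·S⁻¹ = [2/7; -13/28]
x' = x̄ + K·y = [-2/7, 13/28]
P' = (I − K·H)·P̄ = [45/7 -4/7; -4/7 13/14]

x' = [-2/7, 13/28]
P' = [45/7 -4/7; -4/7 13/14]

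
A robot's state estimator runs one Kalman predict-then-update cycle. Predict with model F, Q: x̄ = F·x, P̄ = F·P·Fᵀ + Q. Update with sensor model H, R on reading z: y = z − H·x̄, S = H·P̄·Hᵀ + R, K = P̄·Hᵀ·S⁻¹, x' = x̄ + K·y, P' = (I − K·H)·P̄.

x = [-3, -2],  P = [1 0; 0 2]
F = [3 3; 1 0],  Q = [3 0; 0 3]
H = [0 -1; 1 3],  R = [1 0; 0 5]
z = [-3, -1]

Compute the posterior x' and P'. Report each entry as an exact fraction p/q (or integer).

x' = [-879/110, 471/220]
P' = [426/55 -159/110; -159/110 131/220]

x̄ = F·x = [-15, -3]
P̄ = F·P·Fᵀ + Q = [30 3; 3 4]
y = z − H·x̄ = [-6, 23]
S = H·P̄·Hᵀ + R = [5 -15; -15 89]
K = P̄·Hᵀ·S⁻¹ = [159/110 15/22; -131/220 3/44]
x' = x̄ + K·y = [-879/110, 471/220]
P' = (I − K·H)·P̄ = [426/55 -159/110; -159/110 131/220]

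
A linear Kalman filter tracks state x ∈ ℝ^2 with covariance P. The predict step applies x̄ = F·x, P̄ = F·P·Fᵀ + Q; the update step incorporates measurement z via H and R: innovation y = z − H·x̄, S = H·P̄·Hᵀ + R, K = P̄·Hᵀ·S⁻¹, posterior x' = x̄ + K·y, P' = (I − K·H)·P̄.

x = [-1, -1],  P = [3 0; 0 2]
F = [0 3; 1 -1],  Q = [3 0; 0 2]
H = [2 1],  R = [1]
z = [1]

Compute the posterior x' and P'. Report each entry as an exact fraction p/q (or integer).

x' = [12/17, -35/68]
P' = [33/17 -57/17; -57/17 451/68]

x̄ = F·x = [-3, 0]
P̄ = F·P·Fᵀ + Q = [21 -6; -6 7]
y = z − H·x̄ = [7]
S = H·P̄·Hᵀ + R = [68]
K = P̄·Hᵀ·S⁻¹ = [9/17; -5/68]
x' = x̄ + K·y = [12/17, -35/68]
P' = (I − K·H)·P̄ = [33/17 -57/17; -57/17 451/68]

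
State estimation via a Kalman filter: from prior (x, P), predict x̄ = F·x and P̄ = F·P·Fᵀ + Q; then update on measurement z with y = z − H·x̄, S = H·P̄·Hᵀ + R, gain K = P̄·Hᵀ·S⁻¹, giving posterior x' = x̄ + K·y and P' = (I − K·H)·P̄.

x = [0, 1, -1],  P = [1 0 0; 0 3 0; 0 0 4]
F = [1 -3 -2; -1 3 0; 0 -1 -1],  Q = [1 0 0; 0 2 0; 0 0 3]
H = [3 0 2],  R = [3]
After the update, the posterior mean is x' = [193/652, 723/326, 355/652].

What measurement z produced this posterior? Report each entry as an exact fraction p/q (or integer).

x̄ = F·x = [-1, 3, 0]
P̄ = F·P·Fᵀ + Q = [45 -28 17; -28 30 -9; 17 -9 10]
S = H·P̄·Hᵀ + R = [652]
K = P̄·Hᵀ·S⁻¹ = [169/652; -51/326; 71/652]
x' − x̄ = [845/652, -255/326, 355/652] = K·y
y = (KᵀK)⁻¹·Kᵀ·(x' − x̄) = [5]
z = y + H·x̄ = [5] + [-3] = [2]

z = [2]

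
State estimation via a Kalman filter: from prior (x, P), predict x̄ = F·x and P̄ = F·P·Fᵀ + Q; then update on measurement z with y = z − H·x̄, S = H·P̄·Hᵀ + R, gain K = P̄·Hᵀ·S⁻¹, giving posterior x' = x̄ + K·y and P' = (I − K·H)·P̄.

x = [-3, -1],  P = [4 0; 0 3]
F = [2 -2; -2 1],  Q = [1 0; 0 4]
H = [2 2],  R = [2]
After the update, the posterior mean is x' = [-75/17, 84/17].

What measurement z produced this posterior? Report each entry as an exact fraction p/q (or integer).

x̄ = F·x = [-4, 5]
P̄ = F·P·Fᵀ + Q = [29 -22; -22 23]
S = H·P̄·Hᵀ + R = [34]
K = P̄·Hᵀ·S⁻¹ = [7/17; 1/17]
x' − x̄ = [-7/17, -1/17] = K·y
y = (KᵀK)⁻¹·Kᵀ·(x' − x̄) = [-1]
z = y + H·x̄ = [-1] + [2] = [1]

z = [1]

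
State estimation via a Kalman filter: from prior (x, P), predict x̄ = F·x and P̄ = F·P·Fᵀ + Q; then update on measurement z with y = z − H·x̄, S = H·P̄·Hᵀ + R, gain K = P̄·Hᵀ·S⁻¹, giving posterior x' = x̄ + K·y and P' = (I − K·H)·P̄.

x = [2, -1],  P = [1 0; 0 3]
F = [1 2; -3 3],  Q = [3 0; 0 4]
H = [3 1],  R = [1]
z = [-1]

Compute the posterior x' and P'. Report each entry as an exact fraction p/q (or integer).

x' = [504/275, -359/55]
P' = [431/275 -246/55; -246/55 151/11]

x̄ = F·x = [0, -9]
P̄ = F·P·Fᵀ + Q = [16 15; 15 40]
y = z − H·x̄ = [8]
S = H·P̄·Hᵀ + R = [275]
K = P̄·Hᵀ·S⁻¹ = [63/275; 17/55]
x' = x̄ + K·y = [504/275, -359/55]
P' = (I − K·H)·P̄ = [431/275 -246/55; -246/55 151/11]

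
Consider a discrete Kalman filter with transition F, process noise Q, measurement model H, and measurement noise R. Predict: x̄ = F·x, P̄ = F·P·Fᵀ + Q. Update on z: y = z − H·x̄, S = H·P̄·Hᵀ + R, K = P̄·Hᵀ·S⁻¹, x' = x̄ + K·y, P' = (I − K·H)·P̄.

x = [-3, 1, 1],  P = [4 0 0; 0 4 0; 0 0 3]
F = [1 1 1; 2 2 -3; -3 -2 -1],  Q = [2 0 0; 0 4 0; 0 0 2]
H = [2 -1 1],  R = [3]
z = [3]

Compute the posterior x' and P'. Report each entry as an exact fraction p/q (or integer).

x̄ = F·x = [-1, -7, 6]
P̄ = F·P·Fᵀ + Q = [13 7 -23; 7 63 -31; -23 -31 57]
y = z − H·x̄ = [-8]
S = H·P̄·Hᵀ + R = [117]
K = P̄·Hᵀ·S⁻¹ = [-4/117; -80/117; 14/39]
x' = x̄ + K·y = [-85/117, -179/117, 122/39]
P' = (I − K·H)·P̄ = [1505/117 499/117 -841/39; 499/117 971/117 -89/39; -841/39 -89/39 545/13]

x' = [-85/117, -179/117, 122/39]
P' = [1505/117 499/117 -841/39; 499/117 971/117 -89/39; -841/39 -89/39 545/13]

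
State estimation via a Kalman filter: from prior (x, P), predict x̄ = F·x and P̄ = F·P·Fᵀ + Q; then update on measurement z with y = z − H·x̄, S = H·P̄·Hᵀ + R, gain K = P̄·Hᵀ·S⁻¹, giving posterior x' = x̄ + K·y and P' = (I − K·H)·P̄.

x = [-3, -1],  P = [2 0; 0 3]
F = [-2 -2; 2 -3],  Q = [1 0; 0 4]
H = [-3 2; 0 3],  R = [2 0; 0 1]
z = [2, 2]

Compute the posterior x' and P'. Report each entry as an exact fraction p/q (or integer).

x' = [-3113/29584, 40149/59168]
P' = [3965/14792 2167/29584; 2167/29584 6549/59168]

x̄ = F·x = [8, -3]
P̄ = F·P·Fᵀ + Q = [21 10; 10 39]
y = z − H·x̄ = [32, 11]
S = H·P̄·Hᵀ + R = [227 144; 144 352]
K = P̄·Hᵀ·S⁻¹ = [-608/1849 6501/29584; 3/3698 19647/59168]
x' = x̄ + K·y = [-3113/29584, 40149/59168]
P' = (I − K·H)·P̄ = [3965/14792 2167/29584; 2167/29584 6549/59168]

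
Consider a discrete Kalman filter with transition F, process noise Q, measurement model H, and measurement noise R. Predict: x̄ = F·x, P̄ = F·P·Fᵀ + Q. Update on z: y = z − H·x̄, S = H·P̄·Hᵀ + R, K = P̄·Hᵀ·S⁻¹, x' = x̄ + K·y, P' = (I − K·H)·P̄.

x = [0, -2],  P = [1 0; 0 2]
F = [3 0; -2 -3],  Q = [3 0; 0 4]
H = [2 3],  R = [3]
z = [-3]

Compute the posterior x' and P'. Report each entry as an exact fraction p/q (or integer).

x' = [-42/71, -36/71]
P' = [840/71 -558/71; -558/71 394/71]

x̄ = F·x = [0, 6]
P̄ = F·P·Fᵀ + Q = [12 -6; -6 26]
y = z − H·x̄ = [-21]
S = H·P̄·Hᵀ + R = [213]
K = P̄·Hᵀ·S⁻¹ = [2/71; 22/71]
x' = x̄ + K·y = [-42/71, -36/71]
P' = (I − K·H)·P̄ = [840/71 -558/71; -558/71 394/71]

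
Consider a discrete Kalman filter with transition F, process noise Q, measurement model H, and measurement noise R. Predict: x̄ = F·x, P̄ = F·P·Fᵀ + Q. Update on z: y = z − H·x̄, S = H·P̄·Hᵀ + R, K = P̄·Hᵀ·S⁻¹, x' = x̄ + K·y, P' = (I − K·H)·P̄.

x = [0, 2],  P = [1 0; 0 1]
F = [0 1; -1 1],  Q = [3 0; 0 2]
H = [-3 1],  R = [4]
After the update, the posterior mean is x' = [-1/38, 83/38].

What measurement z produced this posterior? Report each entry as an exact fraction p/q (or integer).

z = [3]

x̄ = F·x = [2, 2]
P̄ = F·P·Fᵀ + Q = [4 1; 1 4]
S = H·P̄·Hᵀ + R = [38]
K = P̄·Hᵀ·S⁻¹ = [-11/38; 1/38]
x' − x̄ = [-77/38, 7/38] = K·y
y = (KᵀK)⁻¹·Kᵀ·(x' − x̄) = [7]
z = y + H·x̄ = [7] + [-4] = [3]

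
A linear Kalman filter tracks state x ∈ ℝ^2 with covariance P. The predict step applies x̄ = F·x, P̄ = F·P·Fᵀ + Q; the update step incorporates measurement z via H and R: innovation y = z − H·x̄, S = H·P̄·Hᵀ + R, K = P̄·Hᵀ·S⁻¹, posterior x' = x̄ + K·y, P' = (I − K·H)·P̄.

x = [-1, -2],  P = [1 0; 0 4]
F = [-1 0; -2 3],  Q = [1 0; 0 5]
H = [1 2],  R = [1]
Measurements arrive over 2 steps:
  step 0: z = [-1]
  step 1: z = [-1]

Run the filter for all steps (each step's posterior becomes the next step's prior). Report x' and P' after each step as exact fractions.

step 0: x' = [227/191, -212/191], P' = [346/191 -170/191; -170/191 131/191]
step 1: x' = [140/3471, -648/1157], P' = [32785/27768 -2487/4628; -2487/4628 1135/2314]

step 0: x̄ = F·x = [1, -4]
step 0: P̄ = F·P·Fᵀ + Q = [2 2; 2 45]
step 0: y = z − H·x̄ = [6]
step 0: S = H·P̄·Hᵀ + R = [191]
step 0: K = P̄·Hᵀ·S⁻¹ = [6/191; 92/191]
step 0: x' = x̄ + K·y = [227/191, -212/191]
step 0: P' = (I − K·H)·P̄ = [346/191 -170/191; -170/191 131/191]
step 1: x̄ = F·x = [-227/191, -1090/191]
step 1: P̄ = F·P·Fᵀ + Q = [537/191 1202/191; 1202/191 5558/191]
step 1: y = z − H·x̄ = [2216/191]
step 1: S = H·P̄·Hᵀ + R = [27768/191]
step 1: K = P̄·Hᵀ·S⁻¹ = [2941/27768; 2053/4628]
step 1: x' = x̄ + K·y = [140/3471, -648/1157]
step 1: P' = (I − K·H)·P̄ = [32785/27768 -2487/4628; -2487/4628 1135/2314]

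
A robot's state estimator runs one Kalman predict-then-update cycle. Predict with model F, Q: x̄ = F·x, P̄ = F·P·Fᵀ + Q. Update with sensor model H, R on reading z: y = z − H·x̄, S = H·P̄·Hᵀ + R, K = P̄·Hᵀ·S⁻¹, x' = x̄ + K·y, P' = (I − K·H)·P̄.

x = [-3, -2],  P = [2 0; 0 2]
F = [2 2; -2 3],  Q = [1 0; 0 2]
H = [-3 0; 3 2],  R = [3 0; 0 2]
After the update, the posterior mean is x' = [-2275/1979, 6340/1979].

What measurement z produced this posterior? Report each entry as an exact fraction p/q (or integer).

x̄ = F·x = [-10, 0]
P̄ = F·P·Fᵀ + Q = [17 4; 4 28]
S = H·P̄·Hᵀ + R = [156 -177; -177 315]
K = P̄·Hᵀ·S⁻¹ = [-1874/5937 59/5937; 2752/5937 2828/5937]
x' − x̄ = [17515/1979, 6340/1979] = K·y
y = (KᵀK)⁻¹·Kᵀ·(x' − x̄) = [-27, 33]
z = y + H·x̄ = [-27, 33] + [30, -30] = [3, 3]

z = [3, 3]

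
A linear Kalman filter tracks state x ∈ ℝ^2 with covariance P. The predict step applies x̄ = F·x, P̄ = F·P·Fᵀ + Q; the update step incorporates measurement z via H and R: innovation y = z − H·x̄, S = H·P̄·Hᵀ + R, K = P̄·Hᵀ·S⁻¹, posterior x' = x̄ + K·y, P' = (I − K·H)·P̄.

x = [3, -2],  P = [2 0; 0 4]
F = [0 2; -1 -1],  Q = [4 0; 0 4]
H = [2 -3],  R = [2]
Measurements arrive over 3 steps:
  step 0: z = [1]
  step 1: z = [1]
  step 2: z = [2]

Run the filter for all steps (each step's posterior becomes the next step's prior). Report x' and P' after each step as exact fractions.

step 0: x' = [-172/67, -136/67], P' = [316/67 200/67; 200/67 141/67]
step 1: x' = [-3386/21771, -8491/21771], P' = [64916/21771 40804/21771; 40804/21771 30362/21771]
step 2: x' = [129073/1240346, -1443985/2480692], P' = [1849766/620173 1162839/620173; 1162839/620173 1729881/1240346]

step 0: x̄ = F·x = [-4, -1]
step 0: P̄ = F·P·Fᵀ + Q = [20 -8; -8 10]
step 0: y = z − H·x̄ = [6]
step 0: S = H·P̄·Hᵀ + R = [268]
step 0: K = P̄·Hᵀ·S⁻¹ = [16/67; -23/134]
step 0: x' = x̄ + K·y = [-172/67, -136/67]
step 0: P' = (I − K·H)·P̄ = [316/67 200/67; 200/67 141/67]
step 1: x̄ = F·x = [-272/67, 308/67]
step 1: P̄ = F·P·Fᵀ + Q = [832/67 -682/67; -682/67 1125/67]
step 1: y = z − H·x̄ = [1535/67]
step 1: S = H·P̄·Hᵀ + R = [21771/67]
step 1: K = P̄·Hᵀ·S⁻¹ = [3710/21771; -4739/21771]
step 1: x' = x̄ + K·y = [-3386/21771, -8491/21771]
step 1: P' = (I − K·H)·P̄ = [64916/21771 40804/21771; 40804/21771 30362/21771]
step 2: x̄ = F·x = [-16982/21771, 3959/7257]
step 2: P̄ = F·P·Fᵀ + Q = [208532/21771 -47444/7257; -47444/7257 29330/2419]
step 2: y = z − H·x̄ = [113137/21771]
step 2: S = H·P̄·Hᵀ + R = [4961384/21771]
step 2: K = P̄·Hᵀ·S⁻¹ = [211015/1240346; -538287/2480692]
step 2: x' = x̄ + K·y = [129073/1240346, -1443985/2480692]
step 2: P' = (I − K·H)·P̄ = [1849766/620173 1162839/620173; 1162839/620173 1729881/1240346]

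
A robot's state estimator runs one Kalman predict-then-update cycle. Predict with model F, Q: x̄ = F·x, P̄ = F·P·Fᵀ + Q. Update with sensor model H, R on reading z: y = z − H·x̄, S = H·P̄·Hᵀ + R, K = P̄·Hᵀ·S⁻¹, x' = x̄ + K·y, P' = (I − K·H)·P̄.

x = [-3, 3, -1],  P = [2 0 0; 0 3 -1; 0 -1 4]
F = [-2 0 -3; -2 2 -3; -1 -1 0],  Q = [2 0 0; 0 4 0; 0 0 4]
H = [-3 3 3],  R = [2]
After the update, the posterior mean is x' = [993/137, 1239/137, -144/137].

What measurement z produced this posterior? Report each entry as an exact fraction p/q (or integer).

z = [2]

x̄ = F·x = [9, 15, 0]
P̄ = F·P·Fᵀ + Q = [46 50 1; 50 72 -5; 1 -5 9]
S = H·P̄·Hᵀ + R = [137]
K = P̄·Hᵀ·S⁻¹ = [15/137; 51/137; 9/137]
x' − x̄ = [-240/137, -816/137, -144/137] = K·y
y = (KᵀK)⁻¹·Kᵀ·(x' − x̄) = [-16]
z = y + H·x̄ = [-16] + [18] = [2]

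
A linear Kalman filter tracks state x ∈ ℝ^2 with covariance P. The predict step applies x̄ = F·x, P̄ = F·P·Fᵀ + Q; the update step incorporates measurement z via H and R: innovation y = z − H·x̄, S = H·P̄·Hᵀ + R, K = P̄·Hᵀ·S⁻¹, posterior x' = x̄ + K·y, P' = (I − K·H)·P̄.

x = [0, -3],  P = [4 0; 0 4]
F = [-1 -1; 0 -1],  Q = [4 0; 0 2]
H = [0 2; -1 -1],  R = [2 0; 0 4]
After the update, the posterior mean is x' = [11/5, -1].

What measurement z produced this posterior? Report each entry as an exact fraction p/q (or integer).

x̄ = F·x = [3, 3]
P̄ = F·P·Fᵀ + Q = [12 4; 4 6]
S = H·P̄·Hᵀ + R = [26 -20; -20 30]
K = P̄·Hᵀ·S⁻¹ = [-4/19 -64/95; 8/19 -1/19]
x' − x̄ = [-4/5, -4] = K·y
y = (KᵀK)⁻¹·Kᵀ·(x' − x̄) = [-9, 4]
z = y + H·x̄ = [-9, 4] + [6, -6] = [-3, -2]

z = [-3, -2]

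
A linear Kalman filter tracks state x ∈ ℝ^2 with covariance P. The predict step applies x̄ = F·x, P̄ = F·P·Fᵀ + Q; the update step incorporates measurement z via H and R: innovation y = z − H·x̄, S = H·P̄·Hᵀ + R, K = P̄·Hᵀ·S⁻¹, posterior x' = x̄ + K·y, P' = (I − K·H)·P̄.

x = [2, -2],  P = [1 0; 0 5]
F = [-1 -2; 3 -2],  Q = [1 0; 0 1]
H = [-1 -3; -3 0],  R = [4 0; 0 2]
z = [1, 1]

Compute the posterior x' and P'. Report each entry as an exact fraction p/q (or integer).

x' = [-13507/31639, 712/31639]
P' = [6854/31639 -2090/31639; -2090/31639 14338/31639]

x̄ = F·x = [2, 10]
P̄ = F·P·Fᵀ + Q = [22 17; 17 30]
y = z − H·x̄ = [33, 7]
S = H·P̄·Hᵀ + R = [398 219; 219 200]
K = P̄·Hᵀ·S⁻¹ = [-146/31639 -10281/31639; -10231/31639 3135/31639]
x' = x̄ + K·y = [-13507/31639, 712/31639]
P' = (I − K·H)·P̄ = [6854/31639 -2090/31639; -2090/31639 14338/31639]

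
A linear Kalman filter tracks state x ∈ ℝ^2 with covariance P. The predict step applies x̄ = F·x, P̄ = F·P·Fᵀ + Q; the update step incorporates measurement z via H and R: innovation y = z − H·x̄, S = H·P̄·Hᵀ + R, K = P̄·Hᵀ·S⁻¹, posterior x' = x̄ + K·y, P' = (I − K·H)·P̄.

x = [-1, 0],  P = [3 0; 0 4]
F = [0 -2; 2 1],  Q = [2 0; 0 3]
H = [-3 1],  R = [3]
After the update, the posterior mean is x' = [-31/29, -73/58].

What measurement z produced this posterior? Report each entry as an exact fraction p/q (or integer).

x̄ = F·x = [0, -2]
P̄ = F·P·Fᵀ + Q = [18 -8; -8 19]
S = H·P̄·Hᵀ + R = [232]
K = P̄·Hᵀ·S⁻¹ = [-31/116; 43/232]
x' − x̄ = [-31/29, 43/58] = K·y
y = (KᵀK)⁻¹·Kᵀ·(x' − x̄) = [4]
z = y + H·x̄ = [4] + [-2] = [2]

z = [2]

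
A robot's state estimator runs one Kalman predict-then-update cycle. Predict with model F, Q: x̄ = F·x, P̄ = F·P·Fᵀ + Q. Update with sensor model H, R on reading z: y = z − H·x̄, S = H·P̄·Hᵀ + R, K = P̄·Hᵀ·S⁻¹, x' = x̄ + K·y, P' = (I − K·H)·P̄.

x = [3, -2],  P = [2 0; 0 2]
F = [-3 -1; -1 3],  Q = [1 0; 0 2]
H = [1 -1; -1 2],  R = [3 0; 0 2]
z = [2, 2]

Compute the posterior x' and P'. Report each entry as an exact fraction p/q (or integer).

x̄ = F·x = [-7, -9]
P̄ = F·P·Fᵀ + Q = [21 0; 0 22]
y = z − H·x̄ = [0, 13]
S = H·P̄·Hᵀ + R = [46 -65; -65 111]
K = P̄·Hᵀ·S⁻¹ = [966/881 399/881; 418/881 594/881]
x' = x̄ + K·y = [-980/881, -207/881]
P' = (I − K·H)·P̄ = [6594/881 3696/881; 3696/881 2442/881]

x' = [-980/881, -207/881]
P' = [6594/881 3696/881; 3696/881 2442/881]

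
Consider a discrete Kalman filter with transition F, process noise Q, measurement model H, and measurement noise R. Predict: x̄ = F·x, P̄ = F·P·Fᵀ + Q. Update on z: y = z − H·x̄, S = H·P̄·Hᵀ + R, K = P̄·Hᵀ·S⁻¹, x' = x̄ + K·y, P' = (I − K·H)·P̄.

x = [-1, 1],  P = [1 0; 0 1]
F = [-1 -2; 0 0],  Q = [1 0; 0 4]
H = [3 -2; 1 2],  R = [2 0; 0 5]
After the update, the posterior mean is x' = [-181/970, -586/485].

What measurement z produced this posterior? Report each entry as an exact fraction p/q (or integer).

z = [2, -3]

x̄ = F·x = [-1, 0]
P̄ = F·P·Fᵀ + Q = [6 0; 0 4]
S = H·P̄·Hᵀ + R = [72 2; 2 27]
K = P̄·Hᵀ·S⁻¹ = [237/970 99/485; -58/485 148/485]
x' − x̄ = [789/970, -586/485] = K·y
y = (KᵀK)⁻¹·Kᵀ·(x' − x̄) = [5, -2]
z = y + H·x̄ = [5, -2] + [-3, -1] = [2, -3]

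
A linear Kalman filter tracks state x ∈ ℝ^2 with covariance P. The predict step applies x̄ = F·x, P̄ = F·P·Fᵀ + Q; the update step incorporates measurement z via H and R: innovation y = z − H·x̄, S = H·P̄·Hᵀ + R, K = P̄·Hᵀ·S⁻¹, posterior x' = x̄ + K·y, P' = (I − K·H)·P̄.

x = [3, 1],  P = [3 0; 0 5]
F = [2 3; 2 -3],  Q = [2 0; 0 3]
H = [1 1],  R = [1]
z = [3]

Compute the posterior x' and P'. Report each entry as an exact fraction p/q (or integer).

x̄ = F·x = [9, 3]
P̄ = F·P·Fᵀ + Q = [59 -33; -33 60]
y = z − H·x̄ = [-9]
S = H·P̄·Hᵀ + R = [54]
K = P̄·Hᵀ·S⁻¹ = [13/27; 1/2]
x' = x̄ + K·y = [14/3, -3/2]
P' = (I − K·H)·P̄ = [1255/27 -46; -46 93/2]

x' = [14/3, -3/2]
P' = [1255/27 -46; -46 93/2]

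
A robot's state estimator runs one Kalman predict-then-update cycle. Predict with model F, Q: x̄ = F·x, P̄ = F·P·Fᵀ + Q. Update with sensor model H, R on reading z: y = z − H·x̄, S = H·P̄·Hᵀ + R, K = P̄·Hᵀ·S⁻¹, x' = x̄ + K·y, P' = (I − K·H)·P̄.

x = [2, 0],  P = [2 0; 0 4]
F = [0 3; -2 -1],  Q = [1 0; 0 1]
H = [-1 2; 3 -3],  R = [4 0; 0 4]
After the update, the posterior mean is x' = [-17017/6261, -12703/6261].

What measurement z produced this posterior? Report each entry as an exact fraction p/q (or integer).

z = [-1, -2]

x̄ = F·x = [0, -4]
P̄ = F·P·Fᵀ + Q = [37 -12; -12 13]
S = H·P̄·Hᵀ + R = [141 -297; -297 670]
K = P̄·Hᵀ·S⁻¹ = [2789/6261 870/2087; 3185/6261 237/2087]
x' − x̄ = [-17017/6261, 12341/6261] = K·y
y = (KᵀK)⁻¹·Kᵀ·(x' − x̄) = [7, -14]
z = y + H·x̄ = [7, -14] + [-8, 12] = [-1, -2]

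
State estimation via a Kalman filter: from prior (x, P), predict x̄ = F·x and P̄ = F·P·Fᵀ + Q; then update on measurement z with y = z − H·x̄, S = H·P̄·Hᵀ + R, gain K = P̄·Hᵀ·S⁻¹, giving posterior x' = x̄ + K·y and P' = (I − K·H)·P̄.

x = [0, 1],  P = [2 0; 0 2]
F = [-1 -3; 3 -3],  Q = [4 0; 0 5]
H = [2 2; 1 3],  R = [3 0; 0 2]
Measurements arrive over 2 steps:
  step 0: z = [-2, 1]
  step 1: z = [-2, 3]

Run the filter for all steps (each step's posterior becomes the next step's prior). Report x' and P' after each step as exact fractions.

step 0: x' = [-29439/15553, 14486/15553], P' = [29544/15553 -14208/15553; -14208/15553 9486/15553]
step 1: x' = [-157181255/85670561, 118858632/85670561], P' = [127014202/85670561 -60932902/85670561; -60932902/85670561 43854160/85670561]

step 0: x̄ = F·x = [-3, -3]
step 0: P̄ = F·P·Fᵀ + Q = [24 12; 12 41]
step 0: y = z − H·x̄ = [10, 13]
step 0: S = H·P̄·Hᵀ + R = [359 390; 390 467]
step 0: K = P̄·Hᵀ·S⁻¹ = [10224/15553 -6540/15553; -3148/15553 7125/15553]
step 0: x' = x̄ + K·y = [-29439/15553, 14486/15553]
step 0: P' = (I − K·H)·P̄ = [29544/15553 -14208/15553; -14208/15553 9486/15553]
step 1: x̄ = F·x = [-14019/15553, -131775/15553]
step 1: P̄ = F·P·Fᵀ + Q = [91882/15553 81990/15553; 81990/15553 684779/15553]
step 1: y = z − H·x̄ = [260482/15553, 456003/15553]
step 1: S = H·P̄·Hᵀ + R = [3809223/15553 4948358/15553; 4948358/15553 6777939/15553]
step 1: K = P̄·Hᵀ·S⁻¹ = [1915400/3724807 -27892252/85670561; -495036/3724807 35314789/85670561]
step 1: x' = x̄ + K·y = [-157181255/85670561, 118858632/85670561]
step 1: P' = (I − K·H)·P̄ = [127014202/85670561 -60932902/85670561; -60932902/85670561 43854160/85670561]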